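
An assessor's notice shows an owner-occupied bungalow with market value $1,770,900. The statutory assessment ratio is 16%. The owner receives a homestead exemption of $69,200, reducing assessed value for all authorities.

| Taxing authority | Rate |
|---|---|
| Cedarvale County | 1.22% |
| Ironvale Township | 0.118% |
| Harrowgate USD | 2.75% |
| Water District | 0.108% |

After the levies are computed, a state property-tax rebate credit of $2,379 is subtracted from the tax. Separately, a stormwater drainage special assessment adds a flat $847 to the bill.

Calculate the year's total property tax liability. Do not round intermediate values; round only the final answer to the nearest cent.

$7,453.48

Assessed value = $1,770,900 × 0.16 = $283,344
Taxable value = $283,344 − $69,200 = $214,144
Cedarvale County: $214,144 × 0.0122 = $2,612.5568
Ironvale Township: $214,144 × 0.00118 = $252.68992
Harrowgate USD: $214,144 × 0.0275 = $5,888.96
Water District: $214,144 × 0.00108 = $231.27552
Levies subtotal = $8,985.48224
After credit = $8,985.48224 − $2,379 = $6,606.48224
Total = $6,606.48224 + $847 = $7,453.48224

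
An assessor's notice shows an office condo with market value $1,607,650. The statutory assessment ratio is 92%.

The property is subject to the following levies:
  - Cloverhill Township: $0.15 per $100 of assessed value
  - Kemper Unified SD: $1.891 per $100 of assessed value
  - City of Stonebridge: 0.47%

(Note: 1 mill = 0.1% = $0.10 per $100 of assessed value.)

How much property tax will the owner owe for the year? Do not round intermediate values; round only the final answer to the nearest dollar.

Assessed value = $1,607,650 × 0.92 = $1,479,038
Cloverhill Township: $1,479,038 × 0.0015 = $2,218.557
Kemper Unified SD: $1,479,038 × 0.01891 = $27,968.60858
City of Stonebridge: $1,479,038 × 0.0047 = $6,951.4786
Total = $37,138.64418

$37,139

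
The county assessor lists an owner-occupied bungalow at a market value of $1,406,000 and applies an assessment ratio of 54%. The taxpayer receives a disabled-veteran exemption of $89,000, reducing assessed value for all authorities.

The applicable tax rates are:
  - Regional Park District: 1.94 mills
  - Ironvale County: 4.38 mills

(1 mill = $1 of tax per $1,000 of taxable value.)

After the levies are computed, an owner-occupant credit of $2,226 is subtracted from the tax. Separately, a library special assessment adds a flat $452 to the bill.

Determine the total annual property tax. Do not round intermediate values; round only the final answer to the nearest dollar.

Assessed value = $1,406,000 × 0.54 = $759,240
Taxable value = $759,240 − $89,000 = $670,240
Regional Park District: $670,240 × 0.00194 = $1,300.2656
Ironvale County: $670,240 × 0.00438 = $2,935.6512
Levies subtotal = $4,235.9168
After credit = $4,235.9168 − $2,226 = $2,009.9168
Total = $2,009.9168 + $452 = $2,461.9168

$2,462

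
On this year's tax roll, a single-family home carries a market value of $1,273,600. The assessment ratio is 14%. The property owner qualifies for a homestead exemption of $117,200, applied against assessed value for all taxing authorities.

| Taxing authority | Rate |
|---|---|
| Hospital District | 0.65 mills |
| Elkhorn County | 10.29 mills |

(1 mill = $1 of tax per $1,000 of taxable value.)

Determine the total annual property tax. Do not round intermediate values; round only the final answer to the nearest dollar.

$668

Assessed value = $1,273,600 × 0.14 = $178,304
Taxable value = $178,304 − $117,200 = $61,104
Hospital District: $61,104 × 0.00065 = $39.7176
Elkhorn County: $61,104 × 0.01029 = $628.76016
Total = $39.7176 + $628.76016 = $668.47776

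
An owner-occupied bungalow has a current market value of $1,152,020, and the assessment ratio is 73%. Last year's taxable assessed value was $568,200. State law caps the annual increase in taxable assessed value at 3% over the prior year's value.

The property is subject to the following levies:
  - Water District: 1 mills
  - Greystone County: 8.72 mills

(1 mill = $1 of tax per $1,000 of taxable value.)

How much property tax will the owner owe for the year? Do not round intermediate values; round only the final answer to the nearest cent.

$5,688.59

Uncapped assessed value = $1,152,020 × 0.73 = $840,974.6
Cap limit = $568,200 × 1.03 = $585,246
Taxable assessed value = min($840,974.6, $585,246) = $585,246 (cap binds)
Water District: $585,246 × 0.001 = $585.246
Greystone County: $585,246 × 0.00872 = $5,103.34512
Total = $5,688.59112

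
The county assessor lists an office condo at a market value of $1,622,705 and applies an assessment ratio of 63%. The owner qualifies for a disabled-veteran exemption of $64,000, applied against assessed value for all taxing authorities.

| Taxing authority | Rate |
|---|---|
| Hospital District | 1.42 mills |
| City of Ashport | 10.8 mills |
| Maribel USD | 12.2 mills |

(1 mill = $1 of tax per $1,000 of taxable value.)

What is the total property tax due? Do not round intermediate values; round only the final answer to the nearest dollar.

Assessed value = $1,622,705 × 0.63 = $1,022,304.15
Taxable value = $1,022,304.15 − $64,000 = $958,304.15
Hospital District: $958,304.15 × 0.00142 = $1,360.791893
City of Ashport: $958,304.15 × 0.0108 = $10,349.68482
Maribel USD: $958,304.15 × 0.0122 = $11,691.31063
Total = $1,360.791893 + $10,349.68482 + $11,691.31063 = $23,401.787343

$23,402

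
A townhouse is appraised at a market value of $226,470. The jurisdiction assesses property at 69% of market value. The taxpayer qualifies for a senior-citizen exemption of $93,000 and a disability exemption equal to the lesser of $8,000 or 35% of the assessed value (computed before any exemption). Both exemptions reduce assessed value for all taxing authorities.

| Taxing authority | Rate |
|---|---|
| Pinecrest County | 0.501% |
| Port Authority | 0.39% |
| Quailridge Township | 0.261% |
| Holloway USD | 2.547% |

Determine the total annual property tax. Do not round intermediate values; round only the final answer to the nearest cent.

Assessed value = $226,470 × 0.69 = $156,264.3
Disability exemption = min($8,000, 35% × $156,264.3) = min($8,000, $54,692.505) = $8,000 (dollar cap binds)
Taxable value = $156,264.3 − $93,000 − $8,000 = $55,264.3
Pinecrest County: $55,264.3 × 0.00501 = $276.874143
Port Authority: $55,264.3 × 0.0039 = $215.53077
Quailridge Township: $55,264.3 × 0.00261 = $144.239823
Holloway USD: $55,264.3 × 0.02547 = $1,407.581721
Total = $2,044.226457

$2,044.23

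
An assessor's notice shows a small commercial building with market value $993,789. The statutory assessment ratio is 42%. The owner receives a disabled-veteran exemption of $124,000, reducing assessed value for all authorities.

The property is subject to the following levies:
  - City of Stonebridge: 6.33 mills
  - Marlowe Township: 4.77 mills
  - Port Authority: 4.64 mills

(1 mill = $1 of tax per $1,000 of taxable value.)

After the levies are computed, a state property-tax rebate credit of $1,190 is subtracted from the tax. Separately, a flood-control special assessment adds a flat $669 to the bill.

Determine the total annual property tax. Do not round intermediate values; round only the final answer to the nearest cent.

Assessed value = $993,789 × 0.42 = $417,391.38
Taxable value = $417,391.38 − $124,000 = $293,391.38
City of Stonebridge: $293,391.38 × 0.00633 = $1,857.1674354
Marlowe Township: $293,391.38 × 0.00477 = $1,399.4768826
Port Authority: $293,391.38 × 0.00464 = $1,361.3360032
Levies subtotal = $4,617.9803212
After credit = $4,617.9803212 − $1,190 = $3,427.9803212
Total = $3,427.9803212 + $669 = $4,096.9803212

$4,096.98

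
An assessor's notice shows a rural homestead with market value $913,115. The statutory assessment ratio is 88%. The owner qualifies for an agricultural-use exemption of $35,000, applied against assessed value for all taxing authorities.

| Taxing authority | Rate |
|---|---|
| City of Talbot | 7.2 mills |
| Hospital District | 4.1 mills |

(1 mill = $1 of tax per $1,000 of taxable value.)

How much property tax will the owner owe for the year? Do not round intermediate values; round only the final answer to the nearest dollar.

$8,685

Assessed value = $913,115 × 0.88 = $803,541.2
Taxable value = $803,541.2 − $35,000 = $768,541.2
City of Talbot: $768,541.2 × 0.0072 = $5,533.49664
Hospital District: $768,541.2 × 0.0041 = $3,151.01892
Total = $5,533.49664 + $3,151.01892 = $8,684.51556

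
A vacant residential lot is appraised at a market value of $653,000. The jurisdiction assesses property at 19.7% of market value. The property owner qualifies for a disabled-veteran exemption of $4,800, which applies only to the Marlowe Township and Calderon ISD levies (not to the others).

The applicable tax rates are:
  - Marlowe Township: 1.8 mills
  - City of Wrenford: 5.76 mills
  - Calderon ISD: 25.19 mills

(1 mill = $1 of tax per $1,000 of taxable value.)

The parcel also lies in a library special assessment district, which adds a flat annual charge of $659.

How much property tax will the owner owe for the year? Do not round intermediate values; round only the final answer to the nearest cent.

$4,742.44

Assessed value = $653,000 × 0.197 = $128,641
Marlowe Township: ($128,641 − $4,800) × 0.0018 = $123,841 × 0.0018 = $222.9138
City of Wrenford: $128,641 × 0.00576 = $740.97216
Calderon ISD: ($128,641 − $4,800) × 0.02519 = $123,841 × 0.02519 = $3,119.55479
Levies subtotal = $4,083.44075
Total = $4,083.44075 + $659 = $4,742.44075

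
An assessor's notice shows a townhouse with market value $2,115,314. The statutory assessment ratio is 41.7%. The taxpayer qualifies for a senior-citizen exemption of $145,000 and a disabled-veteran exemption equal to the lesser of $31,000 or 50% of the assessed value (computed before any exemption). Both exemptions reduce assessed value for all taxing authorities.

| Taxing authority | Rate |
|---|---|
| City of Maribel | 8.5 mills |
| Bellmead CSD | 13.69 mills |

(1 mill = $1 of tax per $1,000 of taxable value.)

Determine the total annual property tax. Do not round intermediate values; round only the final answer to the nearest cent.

Assessed value = $2,115,314 × 0.417 = $882,085.938
Disabled-veteran exemption = min($31,000, 50% × $882,085.938) = min($31,000, $441,042.969) = $31,000 (dollar cap binds)
Taxable value = $882,085.938 − $145,000 − $31,000 = $706,085.938
City of Maribel: $706,085.938 × 0.0085 = $6,001.730473
Bellmead CSD: $706,085.938 × 0.01369 = $9,666.31649122
Total = $15,668.04696422

$15,668.05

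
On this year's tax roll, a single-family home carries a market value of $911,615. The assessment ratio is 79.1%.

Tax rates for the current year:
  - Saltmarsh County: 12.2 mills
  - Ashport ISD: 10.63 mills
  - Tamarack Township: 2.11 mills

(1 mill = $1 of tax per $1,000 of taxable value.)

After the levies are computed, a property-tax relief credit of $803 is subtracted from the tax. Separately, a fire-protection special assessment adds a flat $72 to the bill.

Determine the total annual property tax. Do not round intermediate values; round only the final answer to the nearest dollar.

$17,253

Assessed value = $911,615 × 0.791 = $721,087.465
Saltmarsh County: $721,087.465 × 0.0122 = $8,797.267073
Ashport ISD: $721,087.465 × 0.01063 = $7,665.15975295
Tamarack Township: $721,087.465 × 0.00211 = $1,521.49455115
Levies subtotal = $17,983.9213771
After credit = $17,983.9213771 − $803 = $17,180.9213771
Total = $17,180.9213771 + $72 = $17,252.9213771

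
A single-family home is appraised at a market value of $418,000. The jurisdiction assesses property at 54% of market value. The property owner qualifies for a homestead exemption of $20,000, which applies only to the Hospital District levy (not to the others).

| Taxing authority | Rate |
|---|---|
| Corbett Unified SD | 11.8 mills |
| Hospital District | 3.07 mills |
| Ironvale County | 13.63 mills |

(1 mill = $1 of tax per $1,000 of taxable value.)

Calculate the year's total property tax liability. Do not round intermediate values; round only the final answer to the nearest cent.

$6,371.62

Assessed value = $418,000 × 0.54 = $225,720
Corbett Unified SD: $225,720 × 0.0118 = $2,663.496
Hospital District: ($225,720 − $20,000) × 0.00307 = $205,720 × 0.00307 = $631.5604
Ironvale County: $225,720 × 0.01363 = $3,076.5636
Total = $6,371.62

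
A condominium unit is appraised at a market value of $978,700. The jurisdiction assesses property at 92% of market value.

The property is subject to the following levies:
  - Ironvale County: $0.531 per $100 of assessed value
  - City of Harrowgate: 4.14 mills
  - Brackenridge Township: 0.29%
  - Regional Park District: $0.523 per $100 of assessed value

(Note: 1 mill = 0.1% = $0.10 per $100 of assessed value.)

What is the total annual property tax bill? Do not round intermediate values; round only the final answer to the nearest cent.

Assessed value = $978,700 × 0.92 = $900,404
Ironvale County: $900,404 × 0.00531 = $4,781.14524
City of Harrowgate: $900,404 × 0.00414 = $3,727.67256
Brackenridge Township: $900,404 × 0.0029 = $2,611.1716
Regional Park District: $900,404 × 0.00523 = $4,709.11292
Total = $15,829.10232

$15,829.10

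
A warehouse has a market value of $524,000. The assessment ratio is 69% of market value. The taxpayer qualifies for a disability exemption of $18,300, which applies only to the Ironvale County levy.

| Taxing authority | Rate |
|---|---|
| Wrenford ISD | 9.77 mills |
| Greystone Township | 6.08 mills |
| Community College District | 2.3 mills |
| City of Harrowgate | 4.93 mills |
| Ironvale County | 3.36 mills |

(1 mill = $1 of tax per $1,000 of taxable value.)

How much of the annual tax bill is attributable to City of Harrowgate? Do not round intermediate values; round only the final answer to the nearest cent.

$1,782.49

Assessed value = $524,000 × 0.69 = $361,560
City of Harrowgate taxable value = $361,560 (exemption does not apply)
City of Harrowgate levy = $361,560 × 0.00493 = $1,782.4908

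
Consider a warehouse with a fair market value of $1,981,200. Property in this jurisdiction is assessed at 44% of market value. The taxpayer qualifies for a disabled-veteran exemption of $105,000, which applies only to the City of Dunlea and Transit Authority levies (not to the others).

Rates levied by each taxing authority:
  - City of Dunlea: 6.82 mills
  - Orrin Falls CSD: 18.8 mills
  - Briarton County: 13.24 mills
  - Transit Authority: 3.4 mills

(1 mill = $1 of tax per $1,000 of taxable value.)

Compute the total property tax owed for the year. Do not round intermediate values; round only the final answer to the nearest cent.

Assessed value = $1,981,200 × 0.44 = $871,728
City of Dunlea: ($871,728 − $105,000) × 0.00682 = $766,728 × 0.00682 = $5,229.08496
Orrin Falls CSD: $871,728 × 0.0188 = $16,388.4864
Briarton County: $871,728 × 0.01324 = $11,541.67872
Transit Authority: ($871,728 − $105,000) × 0.0034 = $766,728 × 0.0034 = $2,606.8752
Total = $35,766.12528

$35,766.13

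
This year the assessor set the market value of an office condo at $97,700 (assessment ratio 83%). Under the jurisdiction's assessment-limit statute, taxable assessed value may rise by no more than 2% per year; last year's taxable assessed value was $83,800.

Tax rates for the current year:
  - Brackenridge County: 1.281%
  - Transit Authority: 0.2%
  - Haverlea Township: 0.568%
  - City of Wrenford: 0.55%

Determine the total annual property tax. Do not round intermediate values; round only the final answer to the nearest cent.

$2,107.56

Uncapped assessed value = $97,700 × 0.83 = $81,091
Cap limit = $83,800 × 1.02 = $85,476
Taxable assessed value = min($81,091, $85,476) = $81,091 (cap does not bind)
Brackenridge County: $81,091 × 0.01281 = $1,038.77571
Transit Authority: $81,091 × 0.002 = $162.182
Haverlea Township: $81,091 × 0.00568 = $460.59688
City of Wrenford: $81,091 × 0.0055 = $446.0005
Total = $2,107.55509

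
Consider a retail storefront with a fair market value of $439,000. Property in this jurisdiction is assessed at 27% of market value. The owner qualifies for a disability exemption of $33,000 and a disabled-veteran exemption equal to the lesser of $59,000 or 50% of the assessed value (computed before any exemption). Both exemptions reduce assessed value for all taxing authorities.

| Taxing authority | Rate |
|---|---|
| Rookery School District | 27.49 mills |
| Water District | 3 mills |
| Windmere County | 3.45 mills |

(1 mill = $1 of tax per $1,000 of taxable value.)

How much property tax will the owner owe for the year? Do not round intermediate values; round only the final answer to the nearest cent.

Assessed value = $439,000 × 0.27 = $118,530
Disabled-veteran exemption = min($59,000, 50% × $118,530) = min($59,000, $59,265) = $59,000 (dollar cap binds)
Taxable value = $118,530 − $33,000 − $59,000 = $26,530
Rookery School District: $26,530 × 0.02749 = $729.3097
Water District: $26,530 × 0.003 = $79.59
Windmere County: $26,530 × 0.00345 = $91.5285
Total = $900.4282

$900.43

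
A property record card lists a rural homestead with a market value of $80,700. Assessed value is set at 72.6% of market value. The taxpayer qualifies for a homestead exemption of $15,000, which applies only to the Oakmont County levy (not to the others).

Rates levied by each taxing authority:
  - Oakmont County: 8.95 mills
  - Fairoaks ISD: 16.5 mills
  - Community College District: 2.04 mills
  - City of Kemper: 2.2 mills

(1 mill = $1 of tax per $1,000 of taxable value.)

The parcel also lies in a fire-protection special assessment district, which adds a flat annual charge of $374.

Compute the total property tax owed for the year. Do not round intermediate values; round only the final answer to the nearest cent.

Assessed value = $80,700 × 0.726 = $58,588.2
Oakmont County: ($58,588.2 − $15,000) × 0.00895 = $43,588.2 × 0.00895 = $390.11439
Fairoaks ISD: $58,588.2 × 0.0165 = $966.7053
Community College District: $58,588.2 × 0.00204 = $119.519928
City of Kemper: $58,588.2 × 0.0022 = $128.89404
Levies subtotal = $1,605.233658
Total = $1,605.233658 + $374 = $1,979.233658

$1,979.23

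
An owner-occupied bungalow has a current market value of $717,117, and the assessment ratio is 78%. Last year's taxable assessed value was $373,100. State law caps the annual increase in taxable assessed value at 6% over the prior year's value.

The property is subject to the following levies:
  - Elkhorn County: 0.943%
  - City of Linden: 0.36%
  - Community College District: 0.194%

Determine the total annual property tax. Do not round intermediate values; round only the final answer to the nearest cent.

Uncapped assessed value = $717,117 × 0.78 = $559,351.26
Cap limit = $373,100 × 1.06 = $395,486
Taxable assessed value = min($559,351.26, $395,486) = $395,486 (cap binds)
Elkhorn County: $395,486 × 0.00943 = $3,729.43298
City of Linden: $395,486 × 0.0036 = $1,423.7496
Community College District: $395,486 × 0.00194 = $767.24284
Total = $5,920.42542

$5,920.43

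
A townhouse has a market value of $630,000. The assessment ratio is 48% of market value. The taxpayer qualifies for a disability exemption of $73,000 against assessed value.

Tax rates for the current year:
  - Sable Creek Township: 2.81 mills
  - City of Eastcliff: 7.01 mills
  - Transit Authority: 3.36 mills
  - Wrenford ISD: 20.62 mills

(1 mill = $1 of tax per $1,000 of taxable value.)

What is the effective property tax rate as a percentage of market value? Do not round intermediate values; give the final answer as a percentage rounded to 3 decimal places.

1.231%

Assessed value = $630,000 × 0.48 = $302,400
Taxable value = $302,400 − $73,000 = $229,400
Sable Creek Township: $229,400 × 0.00281 = $644.614
City of Eastcliff: $229,400 × 0.00701 = $1,608.094
Transit Authority: $229,400 × 0.00336 = $770.784
Wrenford ISD: $229,400 × 0.02062 = $4,730.228
Total tax = $7,753.72
Effective rate = $7,753.72 ÷ $630,000 = 1.231% of market value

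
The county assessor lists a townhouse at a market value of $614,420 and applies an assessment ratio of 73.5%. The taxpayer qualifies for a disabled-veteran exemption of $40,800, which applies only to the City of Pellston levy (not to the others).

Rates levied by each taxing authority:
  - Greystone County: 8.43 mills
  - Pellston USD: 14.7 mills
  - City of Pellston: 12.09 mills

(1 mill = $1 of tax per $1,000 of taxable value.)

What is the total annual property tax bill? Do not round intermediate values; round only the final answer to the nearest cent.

$15,412.03

Assessed value = $614,420 × 0.735 = $451,598.7
Greystone County: $451,598.7 × 0.00843 = $3,806.977041
Pellston USD: $451,598.7 × 0.0147 = $6,638.50089
City of Pellston: ($451,598.7 − $40,800) × 0.01209 = $410,798.7 × 0.01209 = $4,966.556283
Total = $15,412.034214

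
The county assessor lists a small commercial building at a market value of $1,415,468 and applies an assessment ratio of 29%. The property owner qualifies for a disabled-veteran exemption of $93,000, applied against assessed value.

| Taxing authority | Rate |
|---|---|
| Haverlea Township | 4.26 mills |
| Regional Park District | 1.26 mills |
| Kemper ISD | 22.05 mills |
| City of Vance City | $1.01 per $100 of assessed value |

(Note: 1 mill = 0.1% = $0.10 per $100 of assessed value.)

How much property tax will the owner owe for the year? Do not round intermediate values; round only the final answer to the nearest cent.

Assessed value = $1,415,468 × 0.29 = $410,485.72
Taxable value = $410,485.72 − $93,000 = $317,485.72
Haverlea Township: $317,485.72 × 0.00426 = $1,352.4891672
Regional Park District: $317,485.72 × 0.00126 = $400.0320072
Kemper ISD: $317,485.72 × 0.02205 = $7,000.560126
City of Vance City: $317,485.72 × 0.0101 = $3,206.605772
Total = $11,959.6870724

$11,959.69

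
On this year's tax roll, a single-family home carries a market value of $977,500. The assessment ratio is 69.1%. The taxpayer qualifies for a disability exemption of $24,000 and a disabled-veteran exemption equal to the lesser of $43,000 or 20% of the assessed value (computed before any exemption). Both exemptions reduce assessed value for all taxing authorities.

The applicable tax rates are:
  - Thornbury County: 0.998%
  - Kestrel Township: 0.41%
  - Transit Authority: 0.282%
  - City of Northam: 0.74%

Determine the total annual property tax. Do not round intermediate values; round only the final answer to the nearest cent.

Assessed value = $977,500 × 0.691 = $675,452.5
Disabled-veteran exemption = min($43,000, 20% × $675,452.5) = min($43,000, $135,090.5) = $43,000 (dollar cap binds)
Taxable value = $675,452.5 − $24,000 − $43,000 = $608,452.5
Thornbury County: $608,452.5 × 0.00998 = $6,072.35595
Kestrel Township: $608,452.5 × 0.0041 = $2,494.65525
Transit Authority: $608,452.5 × 0.00282 = $1,715.83605
City of Northam: $608,452.5 × 0.0074 = $4,502.5485
Total = $14,785.39575

$14,785.40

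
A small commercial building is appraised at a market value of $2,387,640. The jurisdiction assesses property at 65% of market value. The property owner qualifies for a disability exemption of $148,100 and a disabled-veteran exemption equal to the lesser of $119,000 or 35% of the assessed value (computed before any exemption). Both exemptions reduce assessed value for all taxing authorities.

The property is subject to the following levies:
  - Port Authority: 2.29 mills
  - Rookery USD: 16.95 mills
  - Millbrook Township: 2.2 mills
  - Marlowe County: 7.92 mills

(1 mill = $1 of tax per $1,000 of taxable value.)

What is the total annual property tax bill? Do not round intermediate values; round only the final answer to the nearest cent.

$37,723.67

Assessed value = $2,387,640 × 0.65 = $1,551,966
Disabled-veteran exemption = min($119,000, 35% × $1,551,966) = min($119,000, $543,188.1) = $119,000 (dollar cap binds)
Taxable value = $1,551,966 − $148,100 − $119,000 = $1,284,866
Port Authority: $1,284,866 × 0.00229 = $2,942.34314
Rookery USD: $1,284,866 × 0.01695 = $21,778.4787
Millbrook Township: $1,284,866 × 0.0022 = $2,826.7052
Marlowe County: $1,284,866 × 0.00792 = $10,176.13872
Total = $37,723.66576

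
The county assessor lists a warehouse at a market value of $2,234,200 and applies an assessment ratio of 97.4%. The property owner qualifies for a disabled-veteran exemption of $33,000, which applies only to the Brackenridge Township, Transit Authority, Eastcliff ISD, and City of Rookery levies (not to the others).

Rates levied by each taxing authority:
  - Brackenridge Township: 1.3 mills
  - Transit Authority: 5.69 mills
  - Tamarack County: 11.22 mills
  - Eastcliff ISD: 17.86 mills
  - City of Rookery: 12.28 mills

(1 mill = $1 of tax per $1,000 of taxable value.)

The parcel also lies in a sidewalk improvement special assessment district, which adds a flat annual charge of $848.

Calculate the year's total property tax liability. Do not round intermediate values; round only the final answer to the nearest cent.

$104,837.67

Assessed value = $2,234,200 × 0.974 = $2,176,110.8
Brackenridge Township: ($2,176,110.8 − $33,000) × 0.0013 = $2,143,110.8 × 0.0013 = $2,786.04404
Transit Authority: ($2,176,110.8 − $33,000) × 0.00569 = $2,143,110.8 × 0.00569 = $12,194.300452
Tamarack County: $2,176,110.8 × 0.01122 = $24,415.963176
Eastcliff ISD: ($2,176,110.8 − $33,000) × 0.01786 = $2,143,110.8 × 0.01786 = $38,275.958888
City of Rookery: ($2,176,110.8 − $33,000) × 0.01228 = $2,143,110.8 × 0.01228 = $26,317.400624
Levies subtotal = $103,989.66718
Total = $103,989.66718 + $848 = $104,837.66718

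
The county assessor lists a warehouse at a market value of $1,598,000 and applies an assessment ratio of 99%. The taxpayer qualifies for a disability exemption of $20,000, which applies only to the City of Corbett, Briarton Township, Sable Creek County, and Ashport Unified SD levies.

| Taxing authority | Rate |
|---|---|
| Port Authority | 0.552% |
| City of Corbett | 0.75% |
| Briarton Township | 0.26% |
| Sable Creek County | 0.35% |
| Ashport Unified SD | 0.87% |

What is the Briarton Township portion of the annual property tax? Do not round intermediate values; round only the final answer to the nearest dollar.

Assessed value = $1,598,000 × 0.99 = $1,582,020
Briarton Township taxable value = $1,582,020 − $20,000 = $1,562,020
Briarton Township levy = $1,562,020 × 0.0026 = $4,061.252

$4,061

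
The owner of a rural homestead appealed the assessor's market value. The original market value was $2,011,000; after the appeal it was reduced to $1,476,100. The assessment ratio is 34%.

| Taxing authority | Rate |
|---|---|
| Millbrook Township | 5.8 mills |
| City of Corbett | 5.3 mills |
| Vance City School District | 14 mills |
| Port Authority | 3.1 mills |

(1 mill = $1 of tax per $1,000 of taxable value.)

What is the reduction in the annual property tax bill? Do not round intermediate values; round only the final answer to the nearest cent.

Old assessed value = $2,011,000 × 0.34 = $683,740
New assessed value = $1,476,100 × 0.34 = $501,874
Combined rate = 0.0058 + 0.0053 + 0.014 + 0.0031 = 0.0282
Old tax = $683,740 × 0.0282 = $19,281.468
New tax = $501,874 × 0.0282 = $14,152.8468
Reduction = $19,281.468 − $14,152.8468 = $5,128.6212

$5,128.62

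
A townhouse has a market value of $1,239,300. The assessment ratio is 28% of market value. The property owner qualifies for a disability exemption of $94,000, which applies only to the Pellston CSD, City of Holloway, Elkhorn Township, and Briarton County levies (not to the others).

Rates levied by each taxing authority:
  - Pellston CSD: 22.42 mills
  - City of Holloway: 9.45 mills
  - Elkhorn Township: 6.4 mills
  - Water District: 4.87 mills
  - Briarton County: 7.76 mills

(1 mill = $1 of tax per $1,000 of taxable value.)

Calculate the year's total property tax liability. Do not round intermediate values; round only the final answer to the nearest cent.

$13,335.68

Assessed value = $1,239,300 × 0.28 = $347,004
Pellston CSD: ($347,004 − $94,000) × 0.02242 = $253,004 × 0.02242 = $5,672.34968
City of Holloway: ($347,004 − $94,000) × 0.00945 = $253,004 × 0.00945 = $2,390.8878
Elkhorn Township: ($347,004 − $94,000) × 0.0064 = $253,004 × 0.0064 = $1,619.2256
Water District: $347,004 × 0.00487 = $1,689.90948
Briarton County: ($347,004 − $94,000) × 0.00776 = $253,004 × 0.00776 = $1,963.31104
Total = $13,335.6836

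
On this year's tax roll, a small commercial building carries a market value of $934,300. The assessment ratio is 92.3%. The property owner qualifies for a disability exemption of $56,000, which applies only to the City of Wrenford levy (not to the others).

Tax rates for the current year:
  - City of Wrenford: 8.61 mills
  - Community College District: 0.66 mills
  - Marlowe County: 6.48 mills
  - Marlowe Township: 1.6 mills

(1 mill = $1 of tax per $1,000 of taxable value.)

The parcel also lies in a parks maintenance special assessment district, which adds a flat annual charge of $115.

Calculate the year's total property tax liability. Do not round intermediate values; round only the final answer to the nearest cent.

$14,594.77

Assessed value = $934,300 × 0.923 = $862,358.9
City of Wrenford: ($862,358.9 − $56,000) × 0.00861 = $806,358.9 × 0.00861 = $6,942.750129
Community College District: $862,358.9 × 0.00066 = $569.156874
Marlowe County: $862,358.9 × 0.00648 = $5,588.085672
Marlowe Township: $862,358.9 × 0.0016 = $1,379.77424
Levies subtotal = $14,479.766915
Total = $14,479.766915 + $115 = $14,594.766915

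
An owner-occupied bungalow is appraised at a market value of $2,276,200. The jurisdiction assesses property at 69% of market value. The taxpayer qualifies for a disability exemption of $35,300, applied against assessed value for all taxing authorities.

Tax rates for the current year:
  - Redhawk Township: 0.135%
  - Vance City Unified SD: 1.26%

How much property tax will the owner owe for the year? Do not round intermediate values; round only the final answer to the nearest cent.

Assessed value = $2,276,200 × 0.69 = $1,570,578
Taxable value = $1,570,578 − $35,300 = $1,535,278
Redhawk Township: $1,535,278 × 0.00135 = $2,072.6253
Vance City Unified SD: $1,535,278 × 0.0126 = $19,344.5028
Total = $2,072.6253 + $19,344.5028 = $21,417.1281

$21,417.13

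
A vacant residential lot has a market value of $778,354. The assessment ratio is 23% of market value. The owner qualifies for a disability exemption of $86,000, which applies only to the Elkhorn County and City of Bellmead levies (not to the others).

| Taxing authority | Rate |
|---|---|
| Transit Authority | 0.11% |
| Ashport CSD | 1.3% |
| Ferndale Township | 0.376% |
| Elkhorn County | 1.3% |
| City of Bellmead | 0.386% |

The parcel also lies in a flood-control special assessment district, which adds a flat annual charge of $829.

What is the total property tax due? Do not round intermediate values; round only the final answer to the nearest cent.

Assessed value = $778,354 × 0.23 = $179,021.42
Transit Authority: $179,021.42 × 0.0011 = $196.923562
Ashport CSD: $179,021.42 × 0.013 = $2,327.27846
Ferndale Township: $179,021.42 × 0.00376 = $673.1205392
Elkhorn County: ($179,021.42 − $86,000) × 0.013 = $93,021.42 × 0.013 = $1,209.27846
City of Bellmead: ($179,021.42 − $86,000) × 0.00386 = $93,021.42 × 0.00386 = $359.0626812
Levies subtotal = $4,765.6637024
Total = $4,765.6637024 + $829 = $5,594.6637024

$5,594.66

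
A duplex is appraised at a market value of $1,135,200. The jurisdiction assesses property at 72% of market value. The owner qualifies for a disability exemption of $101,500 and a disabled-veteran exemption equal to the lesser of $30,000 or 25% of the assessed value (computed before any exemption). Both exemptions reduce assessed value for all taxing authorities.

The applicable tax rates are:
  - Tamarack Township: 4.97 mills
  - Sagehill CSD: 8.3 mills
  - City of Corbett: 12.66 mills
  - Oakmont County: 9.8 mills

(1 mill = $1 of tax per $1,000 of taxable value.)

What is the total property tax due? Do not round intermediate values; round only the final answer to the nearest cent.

Assessed value = $1,135,200 × 0.72 = $817,344
Disabled-veteran exemption = min($30,000, 25% × $817,344) = min($30,000, $204,336) = $30,000 (dollar cap binds)
Taxable value = $817,344 − $101,500 − $30,000 = $685,844
Tamarack Township: $685,844 × 0.00497 = $3,408.64468
Sagehill CSD: $685,844 × 0.0083 = $5,692.5052
City of Corbett: $685,844 × 0.01266 = $8,682.78504
Oakmont County: $685,844 × 0.0098 = $6,721.2712
Total = $24,505.20612

$24,505.21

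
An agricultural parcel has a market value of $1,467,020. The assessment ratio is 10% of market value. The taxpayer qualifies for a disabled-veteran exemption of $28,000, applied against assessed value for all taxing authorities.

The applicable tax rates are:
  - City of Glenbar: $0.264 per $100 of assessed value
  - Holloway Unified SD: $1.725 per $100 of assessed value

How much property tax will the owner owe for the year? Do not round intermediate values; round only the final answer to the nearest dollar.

$2,361

Assessed value = $1,467,020 × 0.1 = $146,702
Taxable value = $146,702 − $28,000 = $118,702
City of Glenbar: $118,702 × 0.00264 = $313.37328
Holloway Unified SD: $118,702 × 0.01725 = $2,047.6095
Total = $313.37328 + $2,047.6095 = $2,360.98278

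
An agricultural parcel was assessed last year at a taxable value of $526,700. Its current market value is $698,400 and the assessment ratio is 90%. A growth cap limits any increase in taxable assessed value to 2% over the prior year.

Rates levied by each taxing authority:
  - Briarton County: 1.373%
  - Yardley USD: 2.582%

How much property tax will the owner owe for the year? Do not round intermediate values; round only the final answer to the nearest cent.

Uncapped assessed value = $698,400 × 0.9 = $628,560
Cap limit = $526,700 × 1.02 = $537,234
Taxable assessed value = min($628,560, $537,234) = $537,234 (cap binds)
Briarton County: $537,234 × 0.01373 = $7,376.22282
Yardley USD: $537,234 × 0.02582 = $13,871.38188
Total = $21,247.6047

$21,247.60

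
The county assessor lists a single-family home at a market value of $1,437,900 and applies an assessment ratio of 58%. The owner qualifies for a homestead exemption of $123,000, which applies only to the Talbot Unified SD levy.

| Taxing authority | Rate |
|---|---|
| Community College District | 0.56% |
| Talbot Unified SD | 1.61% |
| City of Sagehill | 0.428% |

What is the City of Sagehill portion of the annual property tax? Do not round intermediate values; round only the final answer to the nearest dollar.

$3,569

Assessed value = $1,437,900 × 0.58 = $833,982
City of Sagehill taxable value = $833,982 (exemption does not apply)
City of Sagehill levy = $833,982 × 0.00428 = $3,569.44296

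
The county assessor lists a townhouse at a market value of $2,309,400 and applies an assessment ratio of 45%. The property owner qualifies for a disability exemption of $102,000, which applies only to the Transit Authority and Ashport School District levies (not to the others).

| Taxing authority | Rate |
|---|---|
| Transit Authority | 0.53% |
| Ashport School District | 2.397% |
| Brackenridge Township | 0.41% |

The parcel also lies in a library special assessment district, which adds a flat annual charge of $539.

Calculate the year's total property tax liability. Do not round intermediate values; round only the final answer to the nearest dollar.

$32,233

Assessed value = $2,309,400 × 0.45 = $1,039,230
Transit Authority: ($1,039,230 − $102,000) × 0.0053 = $937,230 × 0.0053 = $4,967.319
Ashport School District: ($1,039,230 − $102,000) × 0.02397 = $937,230 × 0.02397 = $22,465.4031
Brackenridge Township: $1,039,230 × 0.0041 = $4,260.843
Levies subtotal = $31,693.5651
Total = $31,693.5651 + $539 = $32,232.5651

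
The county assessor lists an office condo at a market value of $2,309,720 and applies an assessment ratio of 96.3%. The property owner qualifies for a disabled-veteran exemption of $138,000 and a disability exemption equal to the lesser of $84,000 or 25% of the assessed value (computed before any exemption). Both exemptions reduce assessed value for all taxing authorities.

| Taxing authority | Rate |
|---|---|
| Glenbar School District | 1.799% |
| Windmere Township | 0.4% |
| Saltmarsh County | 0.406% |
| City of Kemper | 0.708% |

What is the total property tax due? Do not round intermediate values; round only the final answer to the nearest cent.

Assessed value = $2,309,720 × 0.963 = $2,224,260.36
Disability exemption = min($84,000, 25% × $2,224,260.36) = min($84,000, $556,065.09) = $84,000 (dollar cap binds)
Taxable value = $2,224,260.36 − $138,000 − $84,000 = $2,002,260.36
Glenbar School District: $2,002,260.36 × 0.01799 = $36,020.6638764
Windmere Township: $2,002,260.36 × 0.004 = $8,009.04144
Saltmarsh County: $2,002,260.36 × 0.00406 = $8,129.1770616
City of Kemper: $2,002,260.36 × 0.00708 = $14,176.0033488
Total = $66,334.8857268

$66,334.89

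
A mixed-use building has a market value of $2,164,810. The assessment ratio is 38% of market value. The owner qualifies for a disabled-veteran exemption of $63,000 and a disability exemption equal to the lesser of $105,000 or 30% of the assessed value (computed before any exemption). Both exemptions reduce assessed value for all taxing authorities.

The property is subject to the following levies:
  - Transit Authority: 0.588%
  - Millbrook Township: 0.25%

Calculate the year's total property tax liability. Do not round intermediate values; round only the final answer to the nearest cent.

Assessed value = $2,164,810 × 0.38 = $822,627.8
Disability exemption = min($105,000, 30% × $822,627.8) = min($105,000, $246,788.34) = $105,000 (dollar cap binds)
Taxable value = $822,627.8 − $63,000 − $105,000 = $654,627.8
Transit Authority: $654,627.8 × 0.00588 = $3,849.211464
Millbrook Township: $654,627.8 × 0.0025 = $1,636.5695
Total = $5,485.780964

$5,485.78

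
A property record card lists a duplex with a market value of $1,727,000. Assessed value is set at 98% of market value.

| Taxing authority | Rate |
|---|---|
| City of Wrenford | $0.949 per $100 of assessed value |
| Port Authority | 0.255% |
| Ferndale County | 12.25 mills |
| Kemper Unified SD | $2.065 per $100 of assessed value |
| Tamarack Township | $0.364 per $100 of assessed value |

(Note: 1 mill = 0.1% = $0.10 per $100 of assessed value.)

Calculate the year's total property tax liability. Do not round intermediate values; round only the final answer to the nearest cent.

$82,219.71

Assessed value = $1,727,000 × 0.98 = $1,692,460
City of Wrenford: $1,692,460 × 0.00949 = $16,061.4454
Port Authority: $1,692,460 × 0.00255 = $4,315.773
Ferndale County: $1,692,460 × 0.01225 = $20,732.635
Kemper Unified SD: $1,692,460 × 0.02065 = $34,949.299
Tamarack Township: $1,692,460 × 0.00364 = $6,160.5544
Total = $82,219.7068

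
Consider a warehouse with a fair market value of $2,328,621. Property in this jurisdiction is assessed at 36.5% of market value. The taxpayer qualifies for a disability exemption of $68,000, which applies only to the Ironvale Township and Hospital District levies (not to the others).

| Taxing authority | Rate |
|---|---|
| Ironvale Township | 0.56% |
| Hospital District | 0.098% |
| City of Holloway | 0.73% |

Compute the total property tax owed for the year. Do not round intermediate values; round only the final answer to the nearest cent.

Assessed value = $2,328,621 × 0.365 = $849,946.665
Ironvale Township: ($849,946.665 − $68,000) × 0.0056 = $781,946.665 × 0.0056 = $4,378.901324
Hospital District: ($849,946.665 − $68,000) × 0.00098 = $781,946.665 × 0.00098 = $766.3077317
City of Holloway: $849,946.665 × 0.0073 = $6,204.6106545
Total = $11,349.8197102

$11,349.82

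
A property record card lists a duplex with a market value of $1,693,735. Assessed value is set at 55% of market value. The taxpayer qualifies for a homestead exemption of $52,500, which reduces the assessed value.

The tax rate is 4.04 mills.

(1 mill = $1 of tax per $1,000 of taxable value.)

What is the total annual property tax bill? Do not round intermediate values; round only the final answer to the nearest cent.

$3,551.38

Assessed value = $1,693,735 × 0.55 = $931,554.25
Taxable value = $931,554.25 − $52,500 = $879,054.25
Tax = $879,054.25 × 0.00404 = $3,551.37917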